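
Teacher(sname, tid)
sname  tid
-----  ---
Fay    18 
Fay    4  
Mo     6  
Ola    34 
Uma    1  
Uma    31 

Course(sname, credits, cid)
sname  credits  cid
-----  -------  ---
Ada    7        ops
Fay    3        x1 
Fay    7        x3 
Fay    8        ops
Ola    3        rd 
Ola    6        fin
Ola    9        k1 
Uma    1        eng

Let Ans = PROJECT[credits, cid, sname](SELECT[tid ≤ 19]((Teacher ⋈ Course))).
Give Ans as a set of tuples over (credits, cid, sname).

Natural join on sname: {(Fay, 18, 3, x1), (Fay, 18, 7, x3), (Fay, 18, 8, ops), (Fay, 4, 3, x1), (Fay, 4, 7, x3), (Fay, 4, 8, ops), (Ola, 34, 3, rd), (Ola, 34, 6, fin), (Ola, 34, 9, k1), (Uma, 1, 1, eng), (Uma, 31, 1, eng)}
σ[tid ≤ 19]: keep tuples satisfying tid ≤ 19 → {(Fay, 18, 3, x1), (Fay, 18, 7, x3), (Fay, 18, 8, ops), (Fay, 4, 3, x1), (Fay, 4, 7, x3), (Fay, 4, 8, ops), (Uma, 1, 1, eng)}
Projecting to credits, cid, sname (3 duplicate(s) eliminated): {(1, eng, Uma), (3, x1, Fay), (7, x3, Fay), (8, ops, Fay)}

{(1, eng, Uma), (3, x1, Fay), (7, x3, Fay), (8, ops, Fay)}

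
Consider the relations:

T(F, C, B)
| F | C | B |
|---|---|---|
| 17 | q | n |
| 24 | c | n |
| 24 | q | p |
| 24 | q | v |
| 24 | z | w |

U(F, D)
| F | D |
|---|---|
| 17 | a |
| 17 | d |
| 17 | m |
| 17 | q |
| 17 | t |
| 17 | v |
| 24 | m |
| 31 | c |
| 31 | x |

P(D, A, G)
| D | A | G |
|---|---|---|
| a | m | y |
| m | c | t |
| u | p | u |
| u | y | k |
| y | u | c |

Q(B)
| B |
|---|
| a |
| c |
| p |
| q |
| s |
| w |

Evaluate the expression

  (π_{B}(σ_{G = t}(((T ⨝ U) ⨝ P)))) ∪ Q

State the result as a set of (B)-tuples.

Natural join on F: {(17, q, n, a), (17, q, n, d), (17, q, n, m), (17, q, n, q), (17, q, n, t), (17, q, n, v), (24, c, n, m), (24, q, p, m), (24, q, v, m), (24, z, w, m)}
Natural join on D: {(17, q, n, a, m, y), (17, q, n, m, c, t), (24, c, n, m, c, t), (24, q, p, m, c, t), (24, q, v, m, c, t), (24, z, w, m, c, t)}
Apply σ_{G = t}; surviving tuples: {(17, q, n, m, c, t), (24, c, n, m, c, t), (24, q, p, m, c, t), (24, q, v, m, c, t), (24, z, w, m, c, t)}
π[B]: project onto (B) (1 duplicate(s) eliminated) → {n, p, v, w}
Taking the union: {a, c, n, p, q, s, v, w}

{a, c, n, p, q, s, v, w}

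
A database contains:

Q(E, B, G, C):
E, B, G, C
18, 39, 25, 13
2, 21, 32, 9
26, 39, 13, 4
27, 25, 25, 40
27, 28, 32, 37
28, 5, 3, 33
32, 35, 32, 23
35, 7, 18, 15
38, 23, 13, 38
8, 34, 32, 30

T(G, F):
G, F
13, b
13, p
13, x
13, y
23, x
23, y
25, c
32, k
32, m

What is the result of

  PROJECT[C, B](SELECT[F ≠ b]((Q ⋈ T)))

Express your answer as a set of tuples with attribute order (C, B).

Natural join on G: {(18, 39, 25, 13, c), (2, 21, 32, 9, k), (2, 21, 32, 9, m), (26, 39, 13, 4, b), (26, 39, 13, 4, p), (26, 39, 13, 4, x), (26, 39, 13, 4, y), (27, 25, 25, 40, c), (27, 28, 32, 37, k), (27, 28, 32, 37, m), (32, 35, 32, 23, k), (32, 35, 32, 23, m), (38, 23, 13, 38, b), (38, 23, 13, 38, p), (38, 23, 13, 38, x), (38, 23, 13, 38, y), (8, 34, 32, 30, k), (8, 34, 32, 30, m)}
σ[F ≠ b]: keep tuples satisfying F ≠ b → {(18, 39, 25, 13, c), (2, 21, 32, 9, k), (2, 21, 32, 9, m), (26, 39, 13, 4, p), (26, 39, 13, 4, x), (26, 39, 13, 4, y), (27, 25, 25, 40, c), (27, 28, 32, 37, k), (27, 28, 32, 37, m), (32, 35, 32, 23, k), (32, 35, 32, 23, m), (38, 23, 13, 38, p), (38, 23, 13, 38, x), (38, 23, 13, 38, y), (8, 34, 32, 30, k), (8, 34, 32, 30, m)}
Projecting to C, B (8 duplicate(s) eliminated): {(13, 39), (23, 35), (30, 34), (37, 28), (38, 23), (4, 39), (40, 25), (9, 21)}

{(13, 39), (23, 35), (30, 34), (37, 28), (38, 23), (4, 39), (40, 25), (9, 21)}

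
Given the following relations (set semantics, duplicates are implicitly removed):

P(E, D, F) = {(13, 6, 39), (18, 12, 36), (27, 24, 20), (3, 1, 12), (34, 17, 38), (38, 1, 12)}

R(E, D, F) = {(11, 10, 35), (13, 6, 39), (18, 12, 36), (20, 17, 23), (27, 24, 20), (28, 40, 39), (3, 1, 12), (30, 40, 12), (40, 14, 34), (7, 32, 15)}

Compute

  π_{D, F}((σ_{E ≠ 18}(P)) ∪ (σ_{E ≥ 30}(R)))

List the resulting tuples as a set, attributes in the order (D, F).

Apply σ_{E ≠ 18}; surviving tuples: {(13, 6, 39), (27, 24, 20), (3, 1, 12), (34, 17, 38), (38, 1, 12)}
Apply σ_{E ≥ 30}; surviving tuples: {(30, 40, 12), (40, 14, 34)}
Set union of the two operands is {(13, 6, 39), (27, 24, 20), (3, 1, 12), (30, 40, 12), (34, 17, 38), (38, 1, 12), (40, 14, 34)}.
Keep only column(s) D, F (1 duplicate(s) eliminated): {(1, 12), (14, 34), (17, 38), (24, 20), (40, 12), (6, 39)}

{(1, 12), (14, 34), (17, 38), (24, 20), (40, 12), (6, 39)}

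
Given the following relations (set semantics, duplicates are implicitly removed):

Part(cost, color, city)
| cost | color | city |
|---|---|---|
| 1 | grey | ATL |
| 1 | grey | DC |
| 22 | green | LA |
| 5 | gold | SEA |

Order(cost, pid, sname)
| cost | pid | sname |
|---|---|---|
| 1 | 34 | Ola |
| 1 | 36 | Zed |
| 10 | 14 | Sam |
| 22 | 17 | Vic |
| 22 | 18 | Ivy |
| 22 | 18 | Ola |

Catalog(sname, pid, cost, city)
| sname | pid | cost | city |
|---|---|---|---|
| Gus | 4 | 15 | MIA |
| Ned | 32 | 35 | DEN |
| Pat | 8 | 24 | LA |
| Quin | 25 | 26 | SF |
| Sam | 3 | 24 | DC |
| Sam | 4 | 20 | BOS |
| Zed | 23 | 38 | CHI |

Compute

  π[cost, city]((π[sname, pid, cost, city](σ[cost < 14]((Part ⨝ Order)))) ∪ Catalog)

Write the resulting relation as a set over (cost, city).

Joining Part and Order on cost yields {(1, grey, ATL, 34, Ola), (1, grey, ATL, 36, Zed), (1, grey, DC, 34, Ola), (1, grey, DC, 36, Zed), (22, green, LA, 17, Vic), (22, green, LA, 18, Ivy), (22, green, LA, 18, Ola)}.
Filtering on cost < 14 leaves {(1, grey, ATL, 34, Ola), (1, grey, ATL, 36, Zed), (1, grey, DC, 34, Ola), (1, grey, DC, 36, Zed)}.
Projecting to sname, pid, cost, city: {(Ola, 34, 1, ATL), (Ola, 34, 1, DC), (Zed, 36, 1, ATL), (Zed, 36, 1, DC)}
Taking the union: {(Gus, 4, 15, MIA), (Ned, 32, 35, DEN), (Ola, 34, 1, ATL), (Ola, 34, 1, DC), (Pat, 8, 24, LA), (Quin, 25, 26, SF), (Sam, 3, 24, DC), (Sam, 4, 20, BOS), (Zed, 23, 38, CHI), (Zed, 36, 1, ATL), (Zed, 36, 1, DC)}
Projecting to cost, city (2 duplicate(s) eliminated): {(1, ATL), (1, DC), (15, MIA), (20, BOS), (24, DC), (24, LA), (26, SF), (35, DEN), (38, CHI)}

{(1, ATL), (1, DC), (15, MIA), (20, BOS), (24, DC), (24, LA), (26, SF), (35, DEN), (38, CHI)}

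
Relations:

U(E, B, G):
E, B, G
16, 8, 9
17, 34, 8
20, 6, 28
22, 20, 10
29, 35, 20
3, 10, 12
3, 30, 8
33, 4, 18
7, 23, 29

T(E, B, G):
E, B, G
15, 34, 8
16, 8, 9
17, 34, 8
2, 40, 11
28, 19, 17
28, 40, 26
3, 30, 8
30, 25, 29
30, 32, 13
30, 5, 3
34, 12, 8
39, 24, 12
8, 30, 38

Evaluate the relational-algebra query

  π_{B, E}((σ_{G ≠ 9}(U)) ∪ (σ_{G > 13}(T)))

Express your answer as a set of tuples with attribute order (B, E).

Filtering on G ≠ 9 leaves {(17, 34, 8), (20, 6, 28), (22, 20, 10), (29, 35, 20), (3, 10, 12), (3, 30, 8), (33, 4, 18), (7, 23, 29)}.
Filtering on G > 13 leaves {(28, 19, 17), (28, 40, 26), (30, 25, 29), (8, 30, 38)}.
Taking the union: {(17, 34, 8), (20, 6, 28), (22, 20, 10), (28, 19, 17), (28, 40, 26), (29, 35, 20), (3, 10, 12), (3, 30, 8), (30, 25, 29), (33, 4, 18), (7, 23, 29), (8, 30, 38)}
π_{B, E} gives {(10, 3), (19, 28), (20, 22), (23, 7), (25, 30), (30, 3), (30, 8), (34, 17), (35, 29), (4, 33), (40, 28), (6, 20)}.

{(10, 3), (19, 28), (20, 22), (23, 7), (25, 30), (30, 3), (30, 8), (34, 17), (35, 29), (4, 33), (40, 28), (6, 20)}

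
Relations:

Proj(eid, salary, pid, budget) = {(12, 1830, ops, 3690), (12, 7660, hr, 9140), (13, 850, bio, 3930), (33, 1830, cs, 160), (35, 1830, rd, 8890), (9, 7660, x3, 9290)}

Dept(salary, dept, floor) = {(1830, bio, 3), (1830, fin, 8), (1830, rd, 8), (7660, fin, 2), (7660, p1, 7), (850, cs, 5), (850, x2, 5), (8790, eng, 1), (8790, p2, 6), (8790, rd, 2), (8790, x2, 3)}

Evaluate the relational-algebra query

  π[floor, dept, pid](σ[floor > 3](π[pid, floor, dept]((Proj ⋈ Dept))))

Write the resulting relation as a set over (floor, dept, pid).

Joining Proj and Dept on salary yields {(12, 1830, ops, 3690, bio, 3), (12, 1830, ops, 3690, fin, 8), (12, 1830, ops, 3690, rd, 8), (12, 7660, hr, 9140, fin, 2), (12, 7660, hr, 9140, p1, 7), (13, 850, bio, 3930, cs, 5), (13, 850, bio, 3930, x2, 5), (33, 1830, cs, 160, bio, 3), (33, 1830, cs, 160, fin, 8), (33, 1830, cs, 160, rd, 8), (35, 1830, rd, 8890, bio, 3), (35, 1830, rd, 8890, fin, 8), (35, 1830, rd, 8890, rd, 8), (9, 7660, x3, 9290, fin, 2), (9, 7660, x3, 9290, p1, 7)}.
π_{pid, floor, dept} gives {(bio, 5, cs), (bio, 5, x2), (cs, 3, bio), (cs, 8, fin), (cs, 8, rd), (hr, 2, fin), (hr, 7, p1), (ops, 3, bio), (ops, 8, fin), (ops, 8, rd), (rd, 3, bio), (rd, 8, fin), (rd, 8, rd), (x3, 2, fin), (x3, 7, p1)}.
Apply σ_{floor > 3}; surviving tuples: {(bio, 5, cs), (bio, 5, x2), (cs, 8, fin), (cs, 8, rd), (hr, 7, p1), (ops, 8, fin), (ops, 8, rd), (rd, 8, fin), (rd, 8, rd), (x3, 7, p1)}
π_{floor, dept, pid} gives {(5, cs, bio), (5, x2, bio), (7, p1, hr), (7, p1, x3), (8, fin, cs), (8, fin, ops), (8, fin, rd), (8, rd, cs), (8, rd, ops), (8, rd, rd)}.

{(5, cs, bio), (5, x2, bio), (7, p1, hr), (7, p1, x3), (8, fin, cs), (8, fin, ops), (8, fin, rd), (8, rd, cs), (8, rd, ops), (8, rd, rd)}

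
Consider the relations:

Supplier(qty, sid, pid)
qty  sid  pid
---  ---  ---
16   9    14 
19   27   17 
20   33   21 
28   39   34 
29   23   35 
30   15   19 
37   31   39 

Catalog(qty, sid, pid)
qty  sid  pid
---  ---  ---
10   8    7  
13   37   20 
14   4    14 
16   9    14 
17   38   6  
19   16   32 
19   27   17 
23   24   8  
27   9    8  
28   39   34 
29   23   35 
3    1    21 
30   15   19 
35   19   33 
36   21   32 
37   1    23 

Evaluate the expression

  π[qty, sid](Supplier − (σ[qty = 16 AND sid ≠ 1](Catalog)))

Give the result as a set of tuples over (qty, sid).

Selection qty = 16 AND sid ≠ 1: {(16, 9, 14)}
Set difference of the two operands is {(19, 27, 17), (20, 33, 21), (28, 39, 34), (29, 23, 35), (30, 15, 19), (37, 31, 39)}.
π[qty, sid]: project onto (qty, sid) → {(19, 27), (20, 33), (28, 39), (29, 23), (30, 15), (37, 31)}

{(19, 27), (20, 33), (28, 39), (29, 23), (30, 15), (37, 31)}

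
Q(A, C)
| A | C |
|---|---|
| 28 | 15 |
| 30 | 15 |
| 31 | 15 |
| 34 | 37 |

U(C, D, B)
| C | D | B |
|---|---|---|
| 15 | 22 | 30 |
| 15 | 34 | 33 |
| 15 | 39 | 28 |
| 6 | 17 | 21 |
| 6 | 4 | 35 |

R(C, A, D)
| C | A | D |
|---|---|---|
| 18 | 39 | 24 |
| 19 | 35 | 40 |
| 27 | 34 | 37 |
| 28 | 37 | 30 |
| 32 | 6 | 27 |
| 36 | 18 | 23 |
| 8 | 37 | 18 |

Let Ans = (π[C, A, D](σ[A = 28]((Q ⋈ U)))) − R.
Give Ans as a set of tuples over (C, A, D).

{(15, 28, 22), (15, 28, 34), (15, 28, 39)}

Q ⋈ U (natural join on C): {(28, 15, 22, 30), (28, 15, 34, 33), (28, 15, 39, 28), (30, 15, 22, 30), (30, 15, 34, 33), (30, 15, 39, 28), (31, 15, 22, 30), (31, 15, 34, 33), (31, 15, 39, 28)}
Filtering on A = 28 leaves {(28, 15, 22, 30), (28, 15, 34, 33), (28, 15, 39, 28)}.
π_{C, A, D} gives {(15, 28, 22), (15, 28, 34), (15, 28, 39)}.
Difference: {(15, 28, 22), (15, 28, 34), (15, 28, 39)} with {(18, 39, 24), (19, 35, 40), (27, 34, 37), (28, 37, 30), (32, 6, 27), (36, 18, 23), (8, 37, 18)} → {(15, 28, 22), (15, 28, 34), (15, 28, 39)}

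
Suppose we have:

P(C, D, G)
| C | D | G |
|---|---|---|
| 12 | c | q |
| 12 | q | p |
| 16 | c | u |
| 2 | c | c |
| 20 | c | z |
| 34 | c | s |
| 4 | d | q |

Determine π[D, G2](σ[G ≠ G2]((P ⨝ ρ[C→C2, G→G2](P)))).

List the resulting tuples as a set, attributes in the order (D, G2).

{(c, c), (c, q), (c, s), (c, u), (c, z)}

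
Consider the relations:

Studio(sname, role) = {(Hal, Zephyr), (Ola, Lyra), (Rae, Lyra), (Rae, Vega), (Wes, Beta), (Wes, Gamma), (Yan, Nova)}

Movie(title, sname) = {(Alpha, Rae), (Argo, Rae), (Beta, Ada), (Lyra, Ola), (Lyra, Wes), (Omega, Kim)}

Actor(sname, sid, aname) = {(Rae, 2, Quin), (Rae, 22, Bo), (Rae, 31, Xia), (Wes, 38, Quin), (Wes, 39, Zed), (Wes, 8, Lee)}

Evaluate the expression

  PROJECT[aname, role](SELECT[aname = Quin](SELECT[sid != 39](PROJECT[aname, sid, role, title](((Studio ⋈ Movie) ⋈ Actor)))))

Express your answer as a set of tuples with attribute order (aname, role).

{(Quin, Beta), (Quin, Gamma), (Quin, Lyra), (Quin, Vega)}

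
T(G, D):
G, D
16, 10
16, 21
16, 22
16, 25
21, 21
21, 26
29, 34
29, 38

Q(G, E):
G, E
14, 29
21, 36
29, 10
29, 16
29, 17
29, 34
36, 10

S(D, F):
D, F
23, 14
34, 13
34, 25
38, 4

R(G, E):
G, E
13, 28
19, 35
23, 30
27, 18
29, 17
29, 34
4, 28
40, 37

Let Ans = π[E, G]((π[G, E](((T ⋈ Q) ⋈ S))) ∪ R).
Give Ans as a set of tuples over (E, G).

T ⋈ Q (natural join on G): {(21, 21, 36), (21, 26, 36), (29, 34, 10), (29, 34, 16), (29, 34, 17), (29, 34, 34), (29, 38, 10), (29, 38, 16), (29, 38, 17), (29, 38, 34)}
(T ⋈ Q) ⋈ S (natural join on D): {(29, 34, 10, 13), (29, 34, 10, 25), (29, 34, 16, 13), (29, 34, 16, 25), (29, 34, 17, 13), (29, 34, 17, 25), (29, 34, 34, 13), (29, 34, 34, 25), (29, 38, 10, 4), (29, 38, 16, 4), (29, 38, 17, 4), (29, 38, 34, 4)}
Projecting to G, E (8 duplicate(s) eliminated): {(29, 10), (29, 16), (29, 17), (29, 34)}
Union: {(29, 10), (29, 16), (29, 17), (29, 34)} with {(13, 28), (19, 35), (23, 30), (27, 18), (29, 17), (29, 34), (4, 28), (40, 37)} → {(13, 28), (19, 35), (23, 30), (27, 18), (29, 10), (29, 16), (29, 17), (29, 34), (4, 28), (40, 37)}
Projecting to E, G: {(10, 29), (16, 29), (17, 29), (18, 27), (28, 13), (28, 4), (30, 23), (34, 29), (35, 19), (37, 40)}

{(10, 29), (16, 29), (17, 29), (18, 27), (28, 13), (28, 4), (30, 23), (34, 29), (35, 19), (37, 40)}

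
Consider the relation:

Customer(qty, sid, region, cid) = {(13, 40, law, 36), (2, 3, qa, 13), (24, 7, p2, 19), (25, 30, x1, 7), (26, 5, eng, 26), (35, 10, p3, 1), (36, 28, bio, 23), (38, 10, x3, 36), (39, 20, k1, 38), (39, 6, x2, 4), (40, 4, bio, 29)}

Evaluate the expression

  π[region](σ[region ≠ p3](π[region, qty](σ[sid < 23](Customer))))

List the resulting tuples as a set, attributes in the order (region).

Apply σ_{sid < 23}; surviving tuples: {(2, 3, qa, 13), (24, 7, p2, 19), (26, 5, eng, 26), (35, 10, p3, 1), (38, 10, x3, 36), (39, 20, k1, 38), (39, 6, x2, 4), (40, 4, bio, 29)}
Projecting to region, qty: {(bio, 40), (eng, 26), (k1, 39), (p2, 24), (p3, 35), (qa, 2), (x2, 39), (x3, 38)}
Apply σ_{region ≠ p3}; surviving tuples: {(bio, 40), (eng, 26), (k1, 39), (p2, 24), (qa, 2), (x2, 39), (x3, 38)}
Projecting to region: {bio, eng, k1, p2, qa, x2, x3}

{bio, eng, k1, p2, qa, x2, x3}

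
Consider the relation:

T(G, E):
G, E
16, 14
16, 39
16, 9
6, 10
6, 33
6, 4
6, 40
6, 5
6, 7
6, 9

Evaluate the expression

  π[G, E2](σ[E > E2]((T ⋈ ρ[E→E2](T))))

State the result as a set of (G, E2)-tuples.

{(16, 14), (16, 9), (6, 10), (6, 33), (6, 4), (6, 5), (6, 7), (6, 9)}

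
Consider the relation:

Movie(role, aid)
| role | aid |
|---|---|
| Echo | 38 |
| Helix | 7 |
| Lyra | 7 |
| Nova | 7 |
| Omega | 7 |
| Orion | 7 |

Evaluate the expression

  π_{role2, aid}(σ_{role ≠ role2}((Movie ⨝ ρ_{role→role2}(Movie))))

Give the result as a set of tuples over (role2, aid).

{(Helix, 7), (Lyra, 7), (Nova, 7), (Omega, 7), (Orion, 7)}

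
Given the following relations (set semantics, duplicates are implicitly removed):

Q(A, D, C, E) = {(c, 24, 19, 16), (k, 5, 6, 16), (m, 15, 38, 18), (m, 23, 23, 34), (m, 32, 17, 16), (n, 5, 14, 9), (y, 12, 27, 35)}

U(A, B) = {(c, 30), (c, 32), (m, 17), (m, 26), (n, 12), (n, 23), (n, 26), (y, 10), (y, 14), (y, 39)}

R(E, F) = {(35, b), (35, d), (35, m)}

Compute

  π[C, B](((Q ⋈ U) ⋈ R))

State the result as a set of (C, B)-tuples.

Joining Q and U on A yields {(c, 24, 19, 16, 30), (c, 24, 19, 16, 32), (m, 15, 38, 18, 17), (m, 15, 38, 18, 26), (m, 23, 23, 34, 17), (m, 23, 23, 34, 26), (m, 32, 17, 16, 17), (m, 32, 17, 16, 26), (n, 5, 14, 9, 12), (n, 5, 14, 9, 23), (n, 5, 14, 9, 26), (y, 12, 27, 35, 10), (y, 12, 27, 35, 14), (y, 12, 27, 35, 39)}.
Joining (Q ⋈ U) and R on E yields {(y, 12, 27, 35, 10, b), (y, 12, 27, 35, 10, d), (y, 12, 27, 35, 10, m), (y, 12, 27, 35, 14, b), (y, 12, 27, 35, 14, d), (y, 12, 27, 35, 14, m), (y, 12, 27, 35, 39, b), (y, 12, 27, 35, 39, d), (y, 12, 27, 35, 39, m)}.
Keep only column(s) C, B (6 duplicate(s) eliminated): {(27, 10), (27, 14), (27, 39)}

{(27, 10), (27, 14), (27, 39)}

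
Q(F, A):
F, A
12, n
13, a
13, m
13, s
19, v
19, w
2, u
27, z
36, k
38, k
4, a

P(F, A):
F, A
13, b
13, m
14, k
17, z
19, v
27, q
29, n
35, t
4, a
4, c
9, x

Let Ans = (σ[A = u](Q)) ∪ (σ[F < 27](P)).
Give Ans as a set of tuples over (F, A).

Filtering on A = u leaves {(2, u)}.
Filtering on F < 27 leaves {(13, b), (13, m), (14, k), (17, z), (19, v), (4, a), (4, c), (9, x)}.
Set union of the two operands is {(13, b), (13, m), (14, k), (17, z), (19, v), (2, u), (4, a), (4, c), (9, x)}.

{(13, b), (13, m), (14, k), (17, z), (19, v), (2, u), (4, a), (4, c), (9, x)}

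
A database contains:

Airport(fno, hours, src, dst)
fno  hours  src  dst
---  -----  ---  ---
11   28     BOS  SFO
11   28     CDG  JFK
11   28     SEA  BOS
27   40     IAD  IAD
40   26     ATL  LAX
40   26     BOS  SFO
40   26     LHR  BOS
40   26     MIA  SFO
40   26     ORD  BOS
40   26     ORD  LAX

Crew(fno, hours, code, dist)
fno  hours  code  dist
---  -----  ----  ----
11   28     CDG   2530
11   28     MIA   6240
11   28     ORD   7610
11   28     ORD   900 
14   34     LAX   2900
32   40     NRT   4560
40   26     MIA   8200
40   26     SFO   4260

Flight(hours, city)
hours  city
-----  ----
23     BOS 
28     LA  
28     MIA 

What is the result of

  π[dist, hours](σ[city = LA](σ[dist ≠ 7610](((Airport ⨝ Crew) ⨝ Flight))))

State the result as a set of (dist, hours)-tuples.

{(2530, 28), (6240, 28), (900, 28)}

Joining Airport and Crew on fno, hours yields {(11, 28, BOS, SFO, CDG, 2530), (11, 28, BOS, SFO, MIA, 6240), (11, 28, BOS, SFO, ORD, 7610), (11, 28, BOS, SFO, ORD, 900), (11, 28, CDG, JFK, CDG, 2530), (11, 28, CDG, JFK, MIA, 6240), (11, 28, CDG, JFK, ORD, 7610), (11, 28, CDG, JFK, ORD, 900), (11, 28, SEA, BOS, CDG, 2530), (11, 28, SEA, BOS, MIA, 6240), (11, 28, SEA, BOS, ORD, 7610), (11, 28, SEA, BOS, ORD, 900), (40, 26, ATL, LAX, MIA, 8200), (40, 26, ATL, LAX, SFO, 4260), (40, 26, BOS, SFO, MIA, 8200), (40, 26, BOS, SFO, SFO, 4260), (40, 26, LHR, BOS, MIA, 8200), (40, 26, LHR, BOS, SFO, 4260), (40, 26, MIA, SFO, MIA, 8200), (40, 26, MIA, SFO, SFO, 4260), (40, 26, ORD, BOS, MIA, 8200), (40, 26, ORD, BOS, SFO, 4260), (40, 26, ORD, LAX, MIA, 8200), (40, 26, ORD, LAX, SFO, 4260)}.
Joining (Airport ⨝ Crew) and Flight on hours yields {(11, 28, BOS, SFO, CDG, 2530, LA), (11, 28, BOS, SFO, CDG, 2530, MIA), (11, 28, BOS, SFO, MIA, 6240, LA), (11, 28, BOS, SFO, MIA, 6240, MIA), (11, 28, BOS, SFO, ORD, 7610, LA), (11, 28, BOS, SFO, ORD, 7610, MIA), (11, 28, BOS, SFO, ORD, 900, LA), (11, 28, BOS, SFO, ORD, 900, MIA), (11, 28, CDG, JFK, CDG, 2530, LA), (11, 28, CDG, JFK, CDG, 2530, MIA), (11, 28, CDG, JFK, MIA, 6240, LA), (11, 28, CDG, JFK, MIA, 6240, MIA), (11, 28, CDG, JFK, ORD, 7610, LA), (11, 28, CDG, JFK, ORD, 7610, MIA), (11, 28, CDG, JFK, ORD, 900, LA), (11, 28, CDG, JFK, ORD, 900, MIA), (11, 28, SEA, BOS, CDG, 2530, LA), (11, 28, SEA, BOS, CDG, 2530, MIA), (11, 28, SEA, BOS, MIA, 6240, LA), (11, 28, SEA, BOS, MIA, 6240, MIA), (11, 28, SEA, BOS, ORD, 7610, LA), (11, 28, SEA, BOS, ORD, 7610, MIA), (11, 28, SEA, BOS, ORD, 900, LA), (11, 28, SEA, BOS, ORD, 900, MIA)}.
σ[dist ≠ 7610]: keep tuples satisfying dist ≠ 7610 → {(11, 28, BOS, SFO, CDG, 2530, LA), (11, 28, BOS, SFO, CDG, 2530, MIA), (11, 28, BOS, SFO, MIA, 6240, LA), (11, 28, BOS, SFO, MIA, 6240, MIA), (11, 28, BOS, SFO, ORD, 900, LA), (11, 28, BOS, SFO, ORD, 900, MIA), (11, 28, CDG, JFK, CDG, 2530, LA), (11, 28, CDG, JFK, CDG, 2530, MIA), (11, 28, CDG, JFK, MIA, 6240, LA), (11, 28, CDG, JFK, MIA, 6240, MIA), (11, 28, CDG, JFK, ORD, 900, LA), (11, 28, CDG, JFK, ORD, 900, MIA), (11, 28, SEA, BOS, CDG, 2530, LA), (11, 28, SEA, BOS, CDG, 2530, MIA), (11, 28, SEA, BOS, MIA, 6240, LA), (11, 28, SEA, BOS, MIA, 6240, MIA), (11, 28, SEA, BOS, ORD, 900, LA), (11, 28, SEA, BOS, ORD, 900, MIA)}
σ[city = LA]: keep tuples satisfying city = LA → {(11, 28, BOS, SFO, CDG, 2530, LA), (11, 28, BOS, SFO, MIA, 6240, LA), (11, 28, BOS, SFO, ORD, 900, LA), (11, 28, CDG, JFK, CDG, 2530, LA), (11, 28, CDG, JFK, MIA, 6240, LA), (11, 28, CDG, JFK, ORD, 900, LA), (11, 28, SEA, BOS, CDG, 2530, LA), (11, 28, SEA, BOS, MIA, 6240, LA), (11, 28, SEA, BOS, ORD, 900, LA)}
π_{dist, hours} gives {(2530, 28), (6240, 28), (900, 28)} (6 duplicate(s) eliminated).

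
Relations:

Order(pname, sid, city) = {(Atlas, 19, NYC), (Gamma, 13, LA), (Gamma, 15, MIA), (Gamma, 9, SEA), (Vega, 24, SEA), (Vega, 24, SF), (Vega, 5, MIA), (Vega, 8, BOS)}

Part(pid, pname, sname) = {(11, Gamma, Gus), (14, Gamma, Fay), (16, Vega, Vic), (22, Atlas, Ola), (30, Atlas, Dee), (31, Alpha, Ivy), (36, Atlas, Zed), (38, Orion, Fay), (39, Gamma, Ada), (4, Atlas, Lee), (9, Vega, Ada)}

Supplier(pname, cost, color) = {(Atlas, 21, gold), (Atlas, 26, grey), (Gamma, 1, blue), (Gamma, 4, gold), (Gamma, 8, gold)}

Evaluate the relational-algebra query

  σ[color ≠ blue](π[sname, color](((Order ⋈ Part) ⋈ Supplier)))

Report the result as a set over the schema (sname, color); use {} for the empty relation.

{(Ada, gold), (Dee, gold), (Dee, grey), (Fay, gold), (Gus, gold), (Lee, gold), (Lee, grey), (Ola, gold), (Ola, grey), (Zed, gold), (Zed, grey)}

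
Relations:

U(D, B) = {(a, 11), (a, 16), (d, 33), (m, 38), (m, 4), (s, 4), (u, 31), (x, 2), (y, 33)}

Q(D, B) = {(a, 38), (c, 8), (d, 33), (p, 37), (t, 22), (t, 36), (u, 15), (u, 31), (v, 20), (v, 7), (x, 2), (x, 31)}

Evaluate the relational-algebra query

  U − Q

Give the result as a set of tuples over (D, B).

{(a, 11), (a, 16), (m, 38), (m, 4), (s, 4), (y, 33)}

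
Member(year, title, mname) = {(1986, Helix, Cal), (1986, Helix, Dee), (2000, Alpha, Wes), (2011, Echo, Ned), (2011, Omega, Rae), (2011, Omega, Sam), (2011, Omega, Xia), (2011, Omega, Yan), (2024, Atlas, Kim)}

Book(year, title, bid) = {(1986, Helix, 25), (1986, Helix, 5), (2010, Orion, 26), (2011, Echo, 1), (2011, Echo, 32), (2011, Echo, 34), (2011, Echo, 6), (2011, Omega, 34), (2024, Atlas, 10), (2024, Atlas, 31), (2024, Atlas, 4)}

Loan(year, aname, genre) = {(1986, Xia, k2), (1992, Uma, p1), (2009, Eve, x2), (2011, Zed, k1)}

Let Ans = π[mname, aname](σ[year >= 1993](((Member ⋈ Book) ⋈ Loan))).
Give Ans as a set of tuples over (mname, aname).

{(Ned, Zed), (Rae, Zed), (Sam, Zed), (Xia, Zed), (Yan, Zed)}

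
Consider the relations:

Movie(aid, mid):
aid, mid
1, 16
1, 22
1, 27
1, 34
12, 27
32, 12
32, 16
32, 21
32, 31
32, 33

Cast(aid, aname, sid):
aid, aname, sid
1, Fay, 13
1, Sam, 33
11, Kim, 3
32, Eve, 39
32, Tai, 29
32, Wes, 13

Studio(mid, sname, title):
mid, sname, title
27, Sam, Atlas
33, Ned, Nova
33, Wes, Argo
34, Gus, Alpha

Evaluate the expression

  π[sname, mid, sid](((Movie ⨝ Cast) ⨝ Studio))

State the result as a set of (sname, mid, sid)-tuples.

Movie ⋈ Cast (natural join on aid): {(1, 16, Fay, 13), (1, 16, Sam, 33), (1, 22, Fay, 13), (1, 22, Sam, 33), (1, 27, Fay, 13), (1, 27, Sam, 33), (1, 34, Fay, 13), (1, 34, Sam, 33), (32, 12, Eve, 39), (32, 12, Tai, 29), (32, 12, Wes, 13), (32, 16, Eve, 39), (32, 16, Tai, 29), (32, 16, Wes, 13), (32, 21, Eve, 39), (32, 21, Tai, 29), (32, 21, Wes, 13), (32, 31, Eve, 39), (32, 31, Tai, 29), (32, 31, Wes, 13), (32, 33, Eve, 39), (32, 33, Tai, 29), (32, 33, Wes, 13)}
(Movie ⨝ Cast) ⋈ Studio (natural join on mid): {(1, 27, Fay, 13, Sam, Atlas), (1, 27, Sam, 33, Sam, Atlas), (1, 34, Fay, 13, Gus, Alpha), (1, 34, Sam, 33, Gus, Alpha), (32, 33, Eve, 39, Ned, Nova), (32, 33, Eve, 39, Wes, Argo), (32, 33, Tai, 29, Ned, Nova), (32, 33, Tai, 29, Wes, Argo), (32, 33, Wes, 13, Ned, Nova), (32, 33, Wes, 13, Wes, Argo)}
Keep only column(s) sname, mid, sid: {(Gus, 34, 13), (Gus, 34, 33), (Ned, 33, 13), (Ned, 33, 29), (Ned, 33, 39), (Sam, 27, 13), (Sam, 27, 33), (Wes, 33, 13), (Wes, 33, 29), (Wes, 33, 39)}

{(Gus, 34, 13), (Gus, 34, 33), (Ned, 33, 13), (Ned, 33, 29), (Ned, 33, 39), (Sam, 27, 13), (Sam, 27, 33), (Wes, 33, 13), (Wes, 33, 29), (Wes, 33, 39)}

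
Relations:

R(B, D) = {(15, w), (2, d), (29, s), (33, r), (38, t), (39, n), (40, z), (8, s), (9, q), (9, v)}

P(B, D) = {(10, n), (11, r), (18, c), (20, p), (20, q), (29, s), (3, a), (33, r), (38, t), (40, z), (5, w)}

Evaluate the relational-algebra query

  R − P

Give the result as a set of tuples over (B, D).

{(15, w), (2, d), (39, n), (8, s), (9, q), (9, v)}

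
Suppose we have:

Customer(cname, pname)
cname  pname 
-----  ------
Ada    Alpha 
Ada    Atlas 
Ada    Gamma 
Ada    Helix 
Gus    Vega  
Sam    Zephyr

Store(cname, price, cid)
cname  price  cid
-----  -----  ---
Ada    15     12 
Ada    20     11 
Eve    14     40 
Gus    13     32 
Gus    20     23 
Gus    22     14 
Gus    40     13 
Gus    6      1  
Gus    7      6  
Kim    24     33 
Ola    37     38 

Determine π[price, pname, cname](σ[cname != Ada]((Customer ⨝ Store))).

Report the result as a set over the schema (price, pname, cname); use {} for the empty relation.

{(13, Vega, Gus), (20, Vega, Gus), (22, Vega, Gus), (40, Vega, Gus), (6, Vega, Gus), (7, Vega, Gus)}

Natural join on cname: {(Ada, Alpha, 15, 12), (Ada, Alpha, 20, 11), (Ada, Atlas, 15, 12), (Ada, Atlas, 20, 11), (Ada, Gamma, 15, 12), (Ada, Gamma, 20, 11), (Ada, Helix, 15, 12), (Ada, Helix, 20, 11), (Gus, Vega, 13, 32), (Gus, Vega, 20, 23), (Gus, Vega, 22, 14), (Gus, Vega, 40, 13), (Gus, Vega, 6, 1), (Gus, Vega, 7, 6)}
Apply σ_{cname != Ada}; surviving tuples: {(Gus, Vega, 13, 32), (Gus, Vega, 20, 23), (Gus, Vega, 22, 14), (Gus, Vega, 40, 13), (Gus, Vega, 6, 1), (Gus, Vega, 7, 6)}
π[price, pname, cname]: project onto (price, pname, cname) → {(13, Vega, Gus), (20, Vega, Gus), (22, Vega, Gus), (40, Vega, Gus), (6, Vega, Gus), (7, Vega, Gus)}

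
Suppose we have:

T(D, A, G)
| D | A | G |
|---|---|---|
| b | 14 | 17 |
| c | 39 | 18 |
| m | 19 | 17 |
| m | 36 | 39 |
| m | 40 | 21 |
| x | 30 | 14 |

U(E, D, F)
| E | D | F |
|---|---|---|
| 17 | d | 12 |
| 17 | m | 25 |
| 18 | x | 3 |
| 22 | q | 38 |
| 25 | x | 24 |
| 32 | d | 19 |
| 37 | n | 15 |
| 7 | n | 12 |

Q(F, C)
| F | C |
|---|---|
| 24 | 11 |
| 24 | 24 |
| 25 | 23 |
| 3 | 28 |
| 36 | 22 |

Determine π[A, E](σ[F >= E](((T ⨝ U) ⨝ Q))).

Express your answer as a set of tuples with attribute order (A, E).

T ⋈ U (natural join on D): {(m, 19, 17, 17, 25), (m, 36, 39, 17, 25), (m, 40, 21, 17, 25), (x, 30, 14, 18, 3), (x, 30, 14, 25, 24)}
(T ⨝ U) ⋈ Q (natural join on F): {(m, 19, 17, 17, 25, 23), (m, 36, 39, 17, 25, 23), (m, 40, 21, 17, 25, 23), (x, 30, 14, 18, 3, 28), (x, 30, 14, 25, 24, 11), (x, 30, 14, 25, 24, 24)}
Filtering on F >= E leaves {(m, 19, 17, 17, 25, 23), (m, 36, 39, 17, 25, 23), (m, 40, 21, 17, 25, 23)}.
Keep only column(s) A, E: {(19, 17), (36, 17), (40, 17)}

{(19, 17), (36, 17), (40, 17)}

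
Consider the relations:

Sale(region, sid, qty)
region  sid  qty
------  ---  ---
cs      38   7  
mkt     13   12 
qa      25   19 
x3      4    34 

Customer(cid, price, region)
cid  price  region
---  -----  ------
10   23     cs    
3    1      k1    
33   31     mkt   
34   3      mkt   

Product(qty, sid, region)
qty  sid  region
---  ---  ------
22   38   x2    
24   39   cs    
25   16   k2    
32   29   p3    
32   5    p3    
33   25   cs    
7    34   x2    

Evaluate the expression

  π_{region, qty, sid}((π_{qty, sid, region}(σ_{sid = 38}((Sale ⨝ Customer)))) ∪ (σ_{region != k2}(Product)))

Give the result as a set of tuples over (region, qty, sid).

Sale ⋈ Customer (natural join on region): {(cs, 38, 7, 10, 23), (mkt, 13, 12, 33, 31), (mkt, 13, 12, 34, 3)}
Filtering on sid = 38 leaves {(cs, 38, 7, 10, 23)}.
π_{qty, sid, region} gives {(7, 38, cs)}.
Filtering on region != k2 leaves {(22, 38, x2), (24, 39, cs), (32, 29, p3), (32, 5, p3), (33, 25, cs), (7, 34, x2)}.
Union: {(7, 38, cs)} with {(22, 38, x2), (24, 39, cs), (32, 29, p3), (32, 5, p3), (33, 25, cs), (7, 34, x2)} → {(22, 38, x2), (24, 39, cs), (32, 29, p3), (32, 5, p3), (33, 25, cs), (7, 34, x2), (7, 38, cs)}
π_{region, qty, sid} gives {(cs, 24, 39), (cs, 33, 25), (cs, 7, 38), (p3, 32, 29), (p3, 32, 5), (x2, 22, 38), (x2, 7, 34)}.

{(cs, 24, 39), (cs, 33, 25), (cs, 7, 38), (p3, 32, 29), (p3, 32, 5), (x2, 22, 38), (x2, 7, 34)}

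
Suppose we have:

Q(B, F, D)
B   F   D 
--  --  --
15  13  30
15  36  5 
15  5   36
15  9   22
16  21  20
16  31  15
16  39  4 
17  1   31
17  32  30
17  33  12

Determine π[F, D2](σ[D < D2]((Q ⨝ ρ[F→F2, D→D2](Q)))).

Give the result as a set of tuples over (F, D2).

{(13, 36), (31, 20), (32, 31), (33, 30), (33, 31), (36, 22), (36, 30), (36, 36), (39, 15), (39, 20), (9, 30), (9, 36)}

ρ[F→F2, D→D2]: schema becomes (B, F2, D2); tuples unchanged.
Q ⋈ ρ[F→F2, D→D2](Q) (natural join on B): {(15, 13, 30, 13, 30), (15, 13, 30, 36, 5), (15, 13, 30, 5, 36), (15, 13, 30, 9, 22), (15, 36, 5, 13, 30), (15, 36, 5, 36, 5), (15, 36, 5, 5, 36), (15, 36, 5, 9, 22), (15, 5, 36, 13, 30), (15, 5, 36, 36, 5), (15, 5, 36, 5, 36), (15, 5, 36, 9, 22), (15, 9, 22, 13, 30), (15, 9, 22, 36, 5), (15, 9, 22, 5, 36), (15, 9, 22, 9, 22), (16, 21, 20, 21, 20), (16, 21, 20, 31, 15), (16, 21, 20, 39, 4), (16, 31, 15, 21, 20), (16, 31, 15, 31, 15), (16, 31, 15, 39, 4), (16, 39, 4, 21, 20), (16, 39, 4, 31, 15), (16, 39, 4, 39, 4), (17, 1, 31, 1, 31), (17, 1, 31, 32, 30), (17, 1, 31, 33, 12), (17, 32, 30, 1, 31), (17, 32, 30, 32, 30), (17, 32, 30, 33, 12), (17, 33, 12, 1, 31), (17, 33, 12, 32, 30), (17, 33, 12, 33, 12)}
Apply σ_{D < D2}; surviving tuples: {(15, 13, 30, 5, 36), (15, 36, 5, 13, 30), (15, 36, 5, 5, 36), (15, 36, 5, 9, 22), (15, 9, 22, 13, 30), (15, 9, 22, 5, 36), (16, 31, 15, 21, 20), (16, 39, 4, 21, 20), (16, 39, 4, 31, 15), (17, 32, 30, 1, 31), (17, 33, 12, 1, 31), (17, 33, 12, 32, 30)}
π[F, D2]: project onto (F, D2) → {(13, 36), (31, 20), (32, 31), (33, 30), (33, 31), (36, 22), (36, 30), (36, 36), (39, 15), (39, 20), (9, 30), (9, 36)}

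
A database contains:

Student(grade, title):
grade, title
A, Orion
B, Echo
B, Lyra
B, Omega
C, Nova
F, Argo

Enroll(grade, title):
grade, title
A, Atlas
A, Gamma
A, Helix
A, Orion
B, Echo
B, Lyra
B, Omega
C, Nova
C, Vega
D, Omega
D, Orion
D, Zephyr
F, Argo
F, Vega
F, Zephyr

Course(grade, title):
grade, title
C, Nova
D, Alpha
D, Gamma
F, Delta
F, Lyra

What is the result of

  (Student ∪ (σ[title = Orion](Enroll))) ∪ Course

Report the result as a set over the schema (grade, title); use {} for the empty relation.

{(A, Orion), (B, Echo), (B, Lyra), (B, Omega), (C, Nova), (D, Alpha), (D, Gamma), (D, Orion), (F, Argo), (F, Delta), (F, Lyra)}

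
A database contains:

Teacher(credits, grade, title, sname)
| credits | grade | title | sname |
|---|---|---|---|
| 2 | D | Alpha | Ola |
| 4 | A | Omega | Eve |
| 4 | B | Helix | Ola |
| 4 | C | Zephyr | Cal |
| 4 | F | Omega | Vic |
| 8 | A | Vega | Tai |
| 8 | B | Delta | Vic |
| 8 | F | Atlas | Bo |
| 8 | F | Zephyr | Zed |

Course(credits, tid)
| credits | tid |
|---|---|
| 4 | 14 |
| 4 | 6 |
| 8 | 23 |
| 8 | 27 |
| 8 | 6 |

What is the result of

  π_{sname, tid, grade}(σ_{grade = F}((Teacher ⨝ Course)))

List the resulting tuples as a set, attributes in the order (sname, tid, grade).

Natural join on credits: {(4, A, Omega, Eve, 14), (4, A, Omega, Eve, 6), (4, B, Helix, Ola, 14), (4, B, Helix, Ola, 6), (4, C, Zephyr, Cal, 14), (4, C, Zephyr, Cal, 6), (4, F, Omega, Vic, 14), (4, F, Omega, Vic, 6), (8, A, Vega, Tai, 23), (8, A, Vega, Tai, 27), (8, A, Vega, Tai, 6), (8, B, Delta, Vic, 23), (8, B, Delta, Vic, 27), (8, B, Delta, Vic, 6), (8, F, Atlas, Bo, 23), (8, F, Atlas, Bo, 27), (8, F, Atlas, Bo, 6), (8, F, Zephyr, Zed, 23), (8, F, Zephyr, Zed, 27), (8, F, Zephyr, Zed, 6)}
Selection grade = F: {(4, F, Omega, Vic, 14), (4, F, Omega, Vic, 6), (8, F, Atlas, Bo, 23), (8, F, Atlas, Bo, 27), (8, F, Atlas, Bo, 6), (8, F, Zephyr, Zed, 23), (8, F, Zephyr, Zed, 27), (8, F, Zephyr, Zed, 6)}
π[sname, tid, grade]: project onto (sname, tid, grade) → {(Bo, 23, F), (Bo, 27, F), (Bo, 6, F), (Vic, 14, F), (Vic, 6, F), (Zed, 23, F), (Zed, 27, F), (Zed, 6, F)}

{(Bo, 23, F), (Bo, 27, F), (Bo, 6, F), (Vic, 14, F), (Vic, 6, F), (Zed, 23, F), (Zed, 27, F), (Zed, 6, F)}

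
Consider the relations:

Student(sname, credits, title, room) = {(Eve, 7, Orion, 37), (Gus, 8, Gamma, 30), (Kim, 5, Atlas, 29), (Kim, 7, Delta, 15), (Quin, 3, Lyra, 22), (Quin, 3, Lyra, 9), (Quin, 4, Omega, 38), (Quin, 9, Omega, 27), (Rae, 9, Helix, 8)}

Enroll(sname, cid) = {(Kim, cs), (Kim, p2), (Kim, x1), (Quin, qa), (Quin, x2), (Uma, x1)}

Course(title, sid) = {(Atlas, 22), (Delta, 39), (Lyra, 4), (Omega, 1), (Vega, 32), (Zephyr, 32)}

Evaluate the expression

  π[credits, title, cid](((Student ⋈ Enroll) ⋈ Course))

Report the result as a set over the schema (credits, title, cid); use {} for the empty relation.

{(3, Lyra, qa), (3, Lyra, x2), (4, Omega, qa), (4, Omega, x2), (5, Atlas, cs), (5, Atlas, p2), (5, Atlas, x1), (7, Delta, cs), (7, Delta, p2), (7, Delta, x1), (9, Omega, qa), (9, Omega, x2)}

Student ⋈ Enroll (natural join on sname): {(Kim, 5, Atlas, 29, cs), (Kim, 5, Atlas, 29, p2), (Kim, 5, Atlas, 29, x1), (Kim, 7, Delta, 15, cs), (Kim, 7, Delta, 15, p2), (Kim, 7, Delta, 15, x1), (Quin, 3, Lyra, 22, qa), (Quin, 3, Lyra, 22, x2), (Quin, 3, Lyra, 9, qa), (Quin, 3, Lyra, 9, x2), (Quin, 4, Omega, 38, qa), (Quin, 4, Omega, 38, x2), (Quin, 9, Omega, 27, qa), (Quin, 9, Omega, 27, x2)}
(Student ⋈ Enroll) ⋈ Course (natural join on title): {(Kim, 5, Atlas, 29, cs, 22), (Kim, 5, Atlas, 29, p2, 22), (Kim, 5, Atlas, 29, x1, 22), (Kim, 7, Delta, 15, cs, 39), (Kim, 7, Delta, 15, p2, 39), (Kim, 7, Delta, 15, x1, 39), (Quin, 3, Lyra, 22, qa, 4), (Quin, 3, Lyra, 22, x2, 4), (Quin, 3, Lyra, 9, qa, 4), (Quin, 3, Lyra, 9, x2, 4), (Quin, 4, Omega, 38, qa, 1), (Quin, 4, Omega, 38, x2, 1), (Quin, 9, Omega, 27, qa, 1), (Quin, 9, Omega, 27, x2, 1)}
π[credits, title, cid]: project onto (credits, title, cid) (2 duplicate(s) eliminated) → {(3, Lyra, qa), (3, Lyra, x2), (4, Omega, qa), (4, Omega, x2), (5, Atlas, cs), (5, Atlas, p2), (5, Atlas, x1), (7, Delta, cs), (7, Delta, p2), (7, Delta, x1), (9, Omega, qa), (9, Omega, x2)}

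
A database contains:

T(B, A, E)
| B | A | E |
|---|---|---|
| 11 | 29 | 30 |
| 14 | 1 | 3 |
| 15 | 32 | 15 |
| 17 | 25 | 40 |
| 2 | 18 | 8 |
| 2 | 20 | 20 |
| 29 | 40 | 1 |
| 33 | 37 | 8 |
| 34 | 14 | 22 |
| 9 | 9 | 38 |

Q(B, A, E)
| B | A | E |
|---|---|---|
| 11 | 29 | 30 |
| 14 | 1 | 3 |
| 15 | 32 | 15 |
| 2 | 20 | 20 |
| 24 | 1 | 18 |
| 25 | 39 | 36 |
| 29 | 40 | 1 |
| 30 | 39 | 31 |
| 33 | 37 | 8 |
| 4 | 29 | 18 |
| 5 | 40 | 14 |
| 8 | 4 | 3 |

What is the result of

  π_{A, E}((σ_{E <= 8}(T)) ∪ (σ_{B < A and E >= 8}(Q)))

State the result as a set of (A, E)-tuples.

{(1, 3), (18, 8), (20, 20), (29, 18), (29, 30), (32, 15), (37, 8), (39, 31), (39, 36), (40, 1), (40, 14)}

Selection E <= 8: {(14, 1, 3), (2, 18, 8), (29, 40, 1), (33, 37, 8)}
Selection B < A and E >= 8: {(11, 29, 30), (15, 32, 15), (2, 20, 20), (25, 39, 36), (30, 39, 31), (33, 37, 8), (4, 29, 18), (5, 40, 14)}
Union: {(14, 1, 3), (2, 18, 8), (29, 40, 1), (33, 37, 8)} with {(11, 29, 30), (15, 32, 15), (2, 20, 20), (25, 39, 36), (30, 39, 31), (33, 37, 8), (4, 29, 18), (5, 40, 14)} → {(11, 29, 30), (14, 1, 3), (15, 32, 15), (2, 18, 8), (2, 20, 20), (25, 39, 36), (29, 40, 1), (30, 39, 31), (33, 37, 8), (4, 29, 18), (5, 40, 14)}
Keep only column(s) A, E: {(1, 3), (18, 8), (20, 20), (29, 18), (29, 30), (32, 15), (37, 8), (39, 31), (39, 36), (40, 1), (40, 14)}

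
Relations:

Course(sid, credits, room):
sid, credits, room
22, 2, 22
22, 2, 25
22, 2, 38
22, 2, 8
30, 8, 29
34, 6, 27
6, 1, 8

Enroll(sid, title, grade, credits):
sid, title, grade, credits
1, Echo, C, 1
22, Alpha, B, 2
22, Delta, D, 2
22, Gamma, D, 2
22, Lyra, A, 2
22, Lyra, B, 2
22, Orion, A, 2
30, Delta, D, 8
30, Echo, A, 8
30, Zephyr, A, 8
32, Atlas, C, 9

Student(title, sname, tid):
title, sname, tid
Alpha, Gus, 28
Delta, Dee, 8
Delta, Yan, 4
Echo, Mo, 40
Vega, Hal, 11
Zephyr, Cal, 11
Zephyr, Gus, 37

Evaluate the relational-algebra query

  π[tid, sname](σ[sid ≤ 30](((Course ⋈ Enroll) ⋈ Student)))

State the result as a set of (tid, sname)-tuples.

{(11, Cal), (28, Gus), (37, Gus), (4, Yan), (40, Mo), (8, Dee)}

Natural join on sid, credits: {(22, 2, 22, Alpha, B), (22, 2, 22, Delta, D), (22, 2, 22, Gamma, D), (22, 2, 22, Lyra, A), (22, 2, 22, Lyra, B), (22, 2, 22, Orion, A), (22, 2, 25, Alpha, B), (22, 2, 25, Delta, D), (22, 2, 25, Gamma, D), (22, 2, 25, Lyra, A), (22, 2, 25, Lyra, B), (22, 2, 25, Orion, A), (22, 2, 38, Alpha, B), (22, 2, 38, Delta, D), (22, 2, 38, Gamma, D), (22, 2, 38, Lyra, A), (22, 2, 38, Lyra, B), (22, 2, 38, Orion, A), (22, 2, 8, Alpha, B), (22, 2, 8, Delta, D), (22, 2, 8, Gamma, D), (22, 2, 8, Lyra, A), (22, 2, 8, Lyra, B), (22, 2, 8, Orion, A), (30, 8, 29, Delta, D), (30, 8, 29, Echo, A), (30, 8, 29, Zephyr, A)}
Natural join on title: {(22, 2, 22, Alpha, B, Gus, 28), (22, 2, 22, Delta, D, Dee, 8), (22, 2, 22, Delta, D, Yan, 4), (22, 2, 25, Alpha, B, Gus, 28), (22, 2, 25, Delta, D, Dee, 8), (22, 2, 25, Delta, D, Yan, 4), (22, 2, 38, Alpha, B, Gus, 28), (22, 2, 38, Delta, D, Dee, 8), (22, 2, 38, Delta, D, Yan, 4), (22, 2, 8, Alpha, B, Gus, 28), (22, 2, 8, Delta, D, Dee, 8), (22, 2, 8, Delta, D, Yan, 4), (30, 8, 29, Delta, D, Dee, 8), (30, 8, 29, Delta, D, Yan, 4), (30, 8, 29, Echo, A, Mo, 40), (30, 8, 29, Zephyr, A, Cal, 11), (30, 8, 29, Zephyr, A, Gus, 37)}
Filtering on sid ≤ 30 leaves {(22, 2, 22, Alpha, B, Gus, 28), (22, 2, 22, Delta, D, Dee, 8), (22, 2, 22, Delta, D, Yan, 4), (22, 2, 25, Alpha, B, Gus, 28), (22, 2, 25, Delta, D, Dee, 8), (22, 2, 25, Delta, D, Yan, 4), (22, 2, 38, Alpha, B, Gus, 28), (22, 2, 38, Delta, D, Dee, 8), (22, 2, 38, Delta, D, Yan, 4), (22, 2, 8, Alpha, B, Gus, 28), (22, 2, 8, Delta, D, Dee, 8), (22, 2, 8, Delta, D, Yan, 4), (30, 8, 29, Delta, D, Dee, 8), (30, 8, 29, Delta, D, Yan, 4), (30, 8, 29, Echo, A, Mo, 40), (30, 8, 29, Zephyr, A, Cal, 11), (30, 8, 29, Zephyr, A, Gus, 37)}.
π_{tid, sname} gives {(11, Cal), (28, Gus), (37, Gus), (4, Yan), (40, Mo), (8, Dee)} (11 duplicate(s) eliminated).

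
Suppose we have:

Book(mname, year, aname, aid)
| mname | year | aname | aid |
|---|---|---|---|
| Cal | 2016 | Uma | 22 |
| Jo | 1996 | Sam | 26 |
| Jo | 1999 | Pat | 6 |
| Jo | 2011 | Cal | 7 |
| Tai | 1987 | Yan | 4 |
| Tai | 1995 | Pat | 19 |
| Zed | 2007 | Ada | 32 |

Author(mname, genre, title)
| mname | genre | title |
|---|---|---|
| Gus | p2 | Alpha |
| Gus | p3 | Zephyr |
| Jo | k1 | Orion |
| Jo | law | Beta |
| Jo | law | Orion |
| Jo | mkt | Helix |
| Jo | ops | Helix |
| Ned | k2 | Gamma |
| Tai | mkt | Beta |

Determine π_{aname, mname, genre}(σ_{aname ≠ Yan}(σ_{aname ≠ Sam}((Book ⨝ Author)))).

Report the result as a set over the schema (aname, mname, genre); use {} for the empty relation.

Joining Book and Author on mname yields {(Jo, 1996, Sam, 26, k1, Orion), (Jo, 1996, Sam, 26, law, Beta), (Jo, 1996, Sam, 26, law, Orion), (Jo, 1996, Sam, 26, mkt, Helix), (Jo, 1996, Sam, 26, ops, Helix), (Jo, 1999, Pat, 6, k1, Orion), (Jo, 1999, Pat, 6, law, Beta), (Jo, 1999, Pat, 6, law, Orion), (Jo, 1999, Pat, 6, mkt, Helix), (Jo, 1999, Pat, 6, ops, Helix), (Jo, 2011, Cal, 7, k1, Orion), (Jo, 2011, Cal, 7, law, Beta), (Jo, 2011, Cal, 7, law, Orion), (Jo, 2011, Cal, 7, mkt, Helix), (Jo, 2011, Cal, 7, ops, Helix), (Tai, 1987, Yan, 4, mkt, Beta), (Tai, 1995, Pat, 19, mkt, Beta)}.
Filtering on aname ≠ Sam leaves {(Jo, 1999, Pat, 6, k1, Orion), (Jo, 1999, Pat, 6, law, Beta), (Jo, 1999, Pat, 6, law, Orion), (Jo, 1999, Pat, 6, mkt, Helix), (Jo, 1999, Pat, 6, ops, Helix), (Jo, 2011, Cal, 7, k1, Orion), (Jo, 2011, Cal, 7, law, Beta), (Jo, 2011, Cal, 7, law, Orion), (Jo, 2011, Cal, 7, mkt, Helix), (Jo, 2011, Cal, 7, ops, Helix), (Tai, 1987, Yan, 4, mkt, Beta), (Tai, 1995, Pat, 19, mkt, Beta)}.
Filtering on aname ≠ Yan leaves {(Jo, 1999, Pat, 6, k1, Orion), (Jo, 1999, Pat, 6, law, Beta), (Jo, 1999, Pat, 6, law, Orion), (Jo, 1999, Pat, 6, mkt, Helix), (Jo, 1999, Pat, 6, ops, Helix), (Jo, 2011, Cal, 7, k1, Orion), (Jo, 2011, Cal, 7, law, Beta), (Jo, 2011, Cal, 7, law, Orion), (Jo, 2011, Cal, 7, mkt, Helix), (Jo, 2011, Cal, 7, ops, Helix), (Tai, 1995, Pat, 19, mkt, Beta)}.
Projecting to aname, mname, genre (2 duplicate(s) eliminated): {(Cal, Jo, k1), (Cal, Jo, law), (Cal, Jo, mkt), (Cal, Jo, ops), (Pat, Jo, k1), (Pat, Jo, law), (Pat, Jo, mkt), (Pat, Jo, ops), (Pat, Tai, mkt)}

{(Cal, Jo, k1), (Cal, Jo, law), (Cal, Jo, mkt), (Cal, Jo, ops), (Pat, Jo, k1), (Pat, Jo, law), (Pat, Jo, mkt), (Pat, Jo, ops), (Pat, Tai, mkt)}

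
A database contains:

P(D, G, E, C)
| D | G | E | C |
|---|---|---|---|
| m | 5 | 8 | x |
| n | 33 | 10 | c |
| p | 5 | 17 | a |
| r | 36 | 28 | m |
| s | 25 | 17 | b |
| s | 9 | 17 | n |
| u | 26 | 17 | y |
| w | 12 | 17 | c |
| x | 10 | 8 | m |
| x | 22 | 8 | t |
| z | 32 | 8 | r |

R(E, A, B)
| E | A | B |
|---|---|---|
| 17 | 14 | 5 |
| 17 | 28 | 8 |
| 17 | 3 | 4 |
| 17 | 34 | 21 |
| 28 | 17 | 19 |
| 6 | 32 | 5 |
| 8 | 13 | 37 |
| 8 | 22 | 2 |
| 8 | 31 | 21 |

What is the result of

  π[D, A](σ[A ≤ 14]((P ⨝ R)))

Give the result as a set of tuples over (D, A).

Joining P and R on E yields {(m, 5, 8, x, 13, 37), (m, 5, 8, x, 22, 2), (m, 5, 8, x, 31, 21), (p, 5, 17, a, 14, 5), (p, 5, 17, a, 28, 8), (p, 5, 17, a, 3, 4), (p, 5, 17, a, 34, 21), (r, 36, 28, m, 17, 19), (s, 25, 17, b, 14, 5), (s, 25, 17, b, 28, 8), (s, 25, 17, b, 3, 4), (s, 25, 17, b, 34, 21), (s, 9, 17, n, 14, 5), (s, 9, 17, n, 28, 8), (s, 9, 17, n, 3, 4), (s, 9, 17, n, 34, 21), (u, 26, 17, y, 14, 5), (u, 26, 17, y, 28, 8), (u, 26, 17, y, 3, 4), (u, 26, 17, y, 34, 21), (w, 12, 17, c, 14, 5), (w, 12, 17, c, 28, 8), (w, 12, 17, c, 3, 4), (w, 12, 17, c, 34, 21), (x, 10, 8, m, 13, 37), (x, 10, 8, m, 22, 2), (x, 10, 8, m, 31, 21), (x, 22, 8, t, 13, 37), (x, 22, 8, t, 22, 2), (x, 22, 8, t, 31, 21), (z, 32, 8, r, 13, 37), (z, 32, 8, r, 22, 2), (z, 32, 8, r, 31, 21)}.
Filtering on A ≤ 14 leaves {(m, 5, 8, x, 13, 37), (p, 5, 17, a, 14, 5), (p, 5, 17, a, 3, 4), (s, 25, 17, b, 14, 5), (s, 25, 17, b, 3, 4), (s, 9, 17, n, 14, 5), (s, 9, 17, n, 3, 4), (u, 26, 17, y, 14, 5), (u, 26, 17, y, 3, 4), (w, 12, 17, c, 14, 5), (w, 12, 17, c, 3, 4), (x, 10, 8, m, 13, 37), (x, 22, 8, t, 13, 37), (z, 32, 8, r, 13, 37)}.
π_{D, A} gives {(m, 13), (p, 14), (p, 3), (s, 14), (s, 3), (u, 14), (u, 3), (w, 14), (w, 3), (x, 13), (z, 13)} (3 duplicate(s) eliminated).

{(m, 13), (p, 14), (p, 3), (s, 14), (s, 3), (u, 14), (u, 3), (w, 14), (w, 3), (x, 13), (z, 13)}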